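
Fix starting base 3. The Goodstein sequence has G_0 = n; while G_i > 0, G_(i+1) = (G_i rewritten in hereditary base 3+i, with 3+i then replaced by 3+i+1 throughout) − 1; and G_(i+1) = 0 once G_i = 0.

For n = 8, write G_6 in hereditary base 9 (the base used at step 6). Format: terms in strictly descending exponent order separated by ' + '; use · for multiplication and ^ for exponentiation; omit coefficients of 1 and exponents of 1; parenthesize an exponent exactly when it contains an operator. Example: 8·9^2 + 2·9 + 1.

i=0: 8 = 2·3 + 2 (b=3); 3→4: 2·4 + 2 = 10; 10−1 = 9
i=1: 9 = 2·4 + 1 (b=4); 4→5: 2·5 + 1 = 11; 11−1 = 10
i=2: 10 = 2·5 (b=5); 5→6: 2·6 = 12; 12−1 = 11
i=3: 11 = 6 + 5 (b=6); 6→7: 7 + 5 = 12; 12−1 = 11
i=4: 11 = 7 + 4 (b=7); 7→8: 8 + 4 = 12; 12−1 = 11
i=5: 11 = 8 + 3 (b=8); 8→9: 9 + 3 = 12; 12−1 = 11

9 + 2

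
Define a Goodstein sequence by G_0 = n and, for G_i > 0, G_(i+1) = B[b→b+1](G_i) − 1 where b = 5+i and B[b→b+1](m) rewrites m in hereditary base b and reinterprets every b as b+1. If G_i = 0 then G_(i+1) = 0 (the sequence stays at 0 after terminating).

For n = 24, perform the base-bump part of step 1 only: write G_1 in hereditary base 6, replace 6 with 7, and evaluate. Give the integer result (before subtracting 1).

31

i=0: 24 = 4·5 + 4 (b=5); 5→6: 4·6 + 4 = 28; 28−1 = 27
i=1: 27 = 4·6 + 3 (b=6); 6→7: 4·7 + 3 = 31; 31−1 = 30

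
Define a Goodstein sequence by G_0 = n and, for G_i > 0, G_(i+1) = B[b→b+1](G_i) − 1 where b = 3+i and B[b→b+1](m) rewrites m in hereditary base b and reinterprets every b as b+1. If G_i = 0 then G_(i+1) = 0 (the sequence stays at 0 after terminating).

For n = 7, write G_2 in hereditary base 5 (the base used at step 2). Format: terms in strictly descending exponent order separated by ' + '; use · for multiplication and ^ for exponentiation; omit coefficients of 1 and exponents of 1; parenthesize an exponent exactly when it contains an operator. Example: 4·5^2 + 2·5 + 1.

5 + 4

G_0=7  [base 3] 2·3 + 1  →[3↦4]→  2·4 + 1 = 9  −1 ⇒ G_1=8
G_1=8  [base 4] 2·4  →[4↦5]→  2·5 = 10  −1 ⇒ G_2=9
G_2=9  [base 5] 5 + 4  →[5↦6]→  6 + 4 = 10  −1 ⇒ G_3=9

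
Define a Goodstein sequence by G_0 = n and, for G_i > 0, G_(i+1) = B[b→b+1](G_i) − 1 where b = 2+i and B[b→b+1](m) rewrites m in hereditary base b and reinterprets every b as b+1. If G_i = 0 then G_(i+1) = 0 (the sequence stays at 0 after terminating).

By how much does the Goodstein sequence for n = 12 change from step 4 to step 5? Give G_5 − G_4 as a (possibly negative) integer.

base 2: 12 = 2^(2 + 1) + 2^2; at 3: 3^(3 + 1) + 3^3 = 108; next = 107
base 3: 107 = 3^(3 + 1) + 2·3^2 + 2·3 + 2; at 4: 4^(4 + 1) + 2·4^2 + 2·4 + 2 = 1066; next = 1065
base 4: 1065 = 4^(4 + 1) + 2·4^2 + 2·4 + 1; at 5: 5^(5 + 1) + 2·5^2 + 2·5 + 1 = 15686; next = 15685
base 5: 15685 = 5^(5 + 1) + 2·5^2 + 2·5; at 6: 6^(6 + 1) + 2·6^2 + 2·6 = 280020; next = 280019
base 6: 280019 = 6^(6 + 1) + 2·6^2 + 6 + 5; at 7: 7^(7 + 1) + 2·7^2 + 7 + 5 = 5764911; next = 5764910

5484891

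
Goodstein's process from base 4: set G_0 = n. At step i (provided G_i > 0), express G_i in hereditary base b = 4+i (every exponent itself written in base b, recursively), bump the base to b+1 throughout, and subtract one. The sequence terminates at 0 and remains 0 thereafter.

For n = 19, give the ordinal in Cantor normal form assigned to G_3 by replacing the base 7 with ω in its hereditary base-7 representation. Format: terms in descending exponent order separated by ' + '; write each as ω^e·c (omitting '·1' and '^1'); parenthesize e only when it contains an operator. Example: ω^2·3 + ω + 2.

[0] 19 ≡ 4^2 + 3 (base 4). Lift 5: 28. −1: 27.
[1] 27 ≡ 5^2 + 2 (base 5). Lift 6: 38. −1: 37.
[2] 37 ≡ 6^2 + 1 (base 6). Lift 7: 50. −1: 49.
[3] 49 ≡ 7^2 (base 7). Lift 8: 64. −1: 63.

ω^2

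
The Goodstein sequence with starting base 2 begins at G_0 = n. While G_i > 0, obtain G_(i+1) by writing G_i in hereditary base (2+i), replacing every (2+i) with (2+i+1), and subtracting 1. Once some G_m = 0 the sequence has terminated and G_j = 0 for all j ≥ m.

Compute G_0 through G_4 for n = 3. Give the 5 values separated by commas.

3 —HB2→ 2 + 1 —bump→ 3 + 1 = 4 —(−1)→ 3
3 —HB3→ 3 —bump→ 4 = 4 —(−1)→ 3
3 —HB4→ 3 —bump→ 3 = 3 —(−1)→ 2
2 —HB5→ 2 —bump→ 2 = 2 —(−1)→ 1

3, 3, 3, 2, 1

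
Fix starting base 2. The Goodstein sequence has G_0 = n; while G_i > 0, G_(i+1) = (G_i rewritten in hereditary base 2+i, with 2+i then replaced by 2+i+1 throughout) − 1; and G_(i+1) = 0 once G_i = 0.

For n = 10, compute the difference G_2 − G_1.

942

i=0: 10 = 2^(2 + 1) + 2 (b=2); 2→3: 3^(3 + 1) + 3 = 84; 84−1 = 83
i=1: 83 = 3^(3 + 1) + 2 (b=3); 3→4: 4^(4 + 1) + 2 = 1026; 1026−1 = 1025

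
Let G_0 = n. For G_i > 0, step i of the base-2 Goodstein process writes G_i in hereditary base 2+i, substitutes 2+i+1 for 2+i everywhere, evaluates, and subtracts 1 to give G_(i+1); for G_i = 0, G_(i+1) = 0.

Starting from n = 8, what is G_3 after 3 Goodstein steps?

6310

[0] 8 ≡ 2^(2 + 1) (base 2). Lift 3: 81. −1: 80.
[1] 80 ≡ 2·3^3 + 2·3^2 + 2·3 + 2 (base 3). Lift 4: 554. −1: 553.
[2] 553 ≡ 2·4^4 + 2·4^2 + 2·4 + 1 (base 4). Lift 5: 6311. −1: 6310.
[3] 6310 ≡ 2·5^5 + 2·5^2 + 2·5 (base 5). Lift 6: 93396. −1: 93395.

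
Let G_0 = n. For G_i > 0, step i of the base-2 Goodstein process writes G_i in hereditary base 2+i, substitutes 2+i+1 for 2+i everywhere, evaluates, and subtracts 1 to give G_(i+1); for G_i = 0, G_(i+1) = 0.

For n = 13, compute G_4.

i=0: 13 = 2^(2 + 1) + 2^2 + 1 (b=2); 2→3: 3^(3 + 1) + 3^3 + 1 = 109; 109−1 = 108
i=1: 108 = 3^(3 + 1) + 3^3 (b=3); 3→4: 4^(4 + 1) + 4^4 = 1280; 1280−1 = 1279
i=2: 1279 = 4^(4 + 1) + 3·4^3 + 3·4^2 + 3·4 + 3 (b=4); 4→5: 5^(5 + 1) + 3·5^3 + 3·5^2 + 3·5 + 3 = 16093; 16093−1 = 16092
i=3: 16092 = 5^(5 + 1) + 3·5^3 + 3·5^2 + 3·5 + 2 (b=5); 5→6: 6^(6 + 1) + 3·6^3 + 3·6^2 + 3·6 + 2 = 280712; 280712−1 = 280711
i=4: 280711 = 6^(6 + 1) + 3·6^3 + 3·6^2 + 3·6 + 1 (b=6); 6→7: 7^(7 + 1) + 3·7^3 + 3·7^2 + 3·7 + 1 = 5765999; 5765999−1 = 5765998

280711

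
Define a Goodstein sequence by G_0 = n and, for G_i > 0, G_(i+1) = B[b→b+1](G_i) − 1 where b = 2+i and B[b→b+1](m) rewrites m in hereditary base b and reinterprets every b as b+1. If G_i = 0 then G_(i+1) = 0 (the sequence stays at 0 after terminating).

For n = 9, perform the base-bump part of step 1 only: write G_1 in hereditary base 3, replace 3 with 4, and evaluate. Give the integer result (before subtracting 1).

i=0: 9 = 2^(2 + 1) + 1 (b=2); 2→3: 3^(3 + 1) + 1 = 82; 82−1 = 81
i=1: 81 = 3^(3 + 1) (b=3); 3→4: 4^(4 + 1) = 1024; 1024−1 = 1023

1024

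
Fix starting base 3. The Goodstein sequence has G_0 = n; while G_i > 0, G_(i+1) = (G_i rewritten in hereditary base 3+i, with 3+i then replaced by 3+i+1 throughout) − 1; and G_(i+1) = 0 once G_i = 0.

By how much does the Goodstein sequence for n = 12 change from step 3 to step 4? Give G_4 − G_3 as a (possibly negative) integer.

12

i=0: 12 = 3^2 + 3 (b=3); 3→4: 4^2 + 4 = 20; 20−1 = 19
i=1: 19 = 4^2 + 3 (b=4); 4→5: 5^2 + 3 = 28; 28−1 = 27
i=2: 27 = 5^2 + 2 (b=5); 5→6: 6^2 + 2 = 38; 38−1 = 37
i=3: 37 = 6^2 + 1 (b=6); 6→7: 7^2 + 1 = 50; 50−1 = 49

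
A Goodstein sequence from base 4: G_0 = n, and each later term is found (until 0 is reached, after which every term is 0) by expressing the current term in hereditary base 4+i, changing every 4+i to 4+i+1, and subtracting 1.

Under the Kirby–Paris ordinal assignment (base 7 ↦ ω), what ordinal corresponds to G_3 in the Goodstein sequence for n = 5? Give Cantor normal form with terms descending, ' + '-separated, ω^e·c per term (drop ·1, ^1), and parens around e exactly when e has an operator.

4

(0) 5|_4 = 4 + 1 ↦ 5 + 1|_5 = 6 ⇒ 5
(1) 5|_5 = 5 ↦ 6|_6 = 6 ⇒ 5
(2) 5|_6 = 5 ↦ 5|_7 = 5 ⇒ 4
(3) 4|_7 = 4 ↦ 4|_8 = 4 ⇒ 3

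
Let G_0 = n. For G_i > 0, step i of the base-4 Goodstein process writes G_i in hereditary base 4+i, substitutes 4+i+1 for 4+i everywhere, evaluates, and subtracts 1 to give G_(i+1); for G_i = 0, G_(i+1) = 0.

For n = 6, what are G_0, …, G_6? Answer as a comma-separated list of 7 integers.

6, 6, 6, 6, 5, 4, 3

base 4: 6 = 4 + 2; at 5: 5 + 2 = 7; next = 6
base 5: 6 = 5 + 1; at 6: 6 + 1 = 7; next = 6
base 6: 6 = 6; at 7: 7 = 7; next = 6
base 7: 6 = 6; at 8: 6 = 6; next = 5
base 8: 5 = 5; at 9: 5 = 5; next = 4
base 9: 4 = 4; at 10: 4 = 4; next = 3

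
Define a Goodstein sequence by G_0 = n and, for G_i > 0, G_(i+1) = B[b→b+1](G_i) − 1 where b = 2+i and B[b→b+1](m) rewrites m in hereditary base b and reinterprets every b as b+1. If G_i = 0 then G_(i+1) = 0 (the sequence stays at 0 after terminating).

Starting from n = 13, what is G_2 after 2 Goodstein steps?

(0) 13|_2 = 2^(2 + 1) + 2^2 + 1 ↦ 3^(3 + 1) + 3^3 + 1|_3 = 109 ⇒ 108
(1) 108|_3 = 3^(3 + 1) + 3^3 ↦ 4^(4 + 1) + 4^4|_4 = 1280 ⇒ 1279
(2) 1279|_4 = 4^(4 + 1) + 3·4^3 + 3·4^2 + 3·4 + 3 ↦ 5^(5 + 1) + 3·5^3 + 3·5^2 + 3·5 + 3|_5 = 16093 ⇒ 16092

1279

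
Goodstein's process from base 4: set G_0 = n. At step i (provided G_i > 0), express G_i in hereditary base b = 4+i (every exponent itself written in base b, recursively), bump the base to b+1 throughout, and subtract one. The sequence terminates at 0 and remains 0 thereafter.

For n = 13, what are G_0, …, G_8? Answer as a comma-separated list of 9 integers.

13, 15, 17, 18, 19, 20, 21, 22, 23

[0] 13 ≡ 3·4 + 1 (base 4). Lift 5: 16. −1: 15.
[1] 15 ≡ 3·5 (base 5). Lift 6: 18. −1: 17.
[2] 17 ≡ 2·6 + 5 (base 6). Lift 7: 19. −1: 18.
[3] 18 ≡ 2·7 + 4 (base 7). Lift 8: 20. −1: 19.
[4] 19 ≡ 2·8 + 3 (base 8). Lift 9: 21. −1: 20.
[5] 20 ≡ 2·9 + 2 (base 9). Lift 10: 22. −1: 21.
[6] 21 ≡ 2·10 + 1 (base 10). Lift 11: 23. −1: 22.
[7] 22 ≡ 2·11 (base 11). Lift 12: 24. −1: 23.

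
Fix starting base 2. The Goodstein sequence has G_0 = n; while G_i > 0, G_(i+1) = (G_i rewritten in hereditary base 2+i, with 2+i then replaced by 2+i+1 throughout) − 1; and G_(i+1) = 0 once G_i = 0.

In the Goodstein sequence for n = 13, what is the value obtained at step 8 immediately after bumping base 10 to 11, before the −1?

3138428381104

[0] 13 ≡ 2^(2 + 1) + 2^2 + 1 (base 2). Lift 3: 109. −1: 108.
[1] 108 ≡ 3^(3 + 1) + 3^3 (base 3). Lift 4: 1280. −1: 1279.
[2] 1279 ≡ 4^(4 + 1) + 3·4^3 + 3·4^2 + 3·4 + 3 (base 4). Lift 5: 16093. −1: 16092.
[3] 16092 ≡ 5^(5 + 1) + 3·5^3 + 3·5^2 + 3·5 + 2 (base 5). Lift 6: 280712. −1: 280711.
[4] 280711 ≡ 6^(6 + 1) + 3·6^3 + 3·6^2 + 3·6 + 1 (base 6). Lift 7: 5765999. −1: 5765998.
[5] 5765998 ≡ 7^(7 + 1) + 3·7^3 + 3·7^2 + 3·7 (base 7). Lift 8: 134219480. −1: 134219479.
[6] 134219479 ≡ 8^(8 + 1) + 3·8^3 + 3·8^2 + 2·8 + 7 (base 8). Lift 9: 3486786856. −1: 3486786855.
[7] 3486786855 ≡ 9^(9 + 1) + 3·9^3 + 3·9^2 + 2·9 + 6 (base 9). Lift 10: 100000003326. −1: 100000003325.
[8] 100000003325 ≡ 10^(10 + 1) + 3·10^3 + 3·10^2 + 2·10 + 5 (base 10). Lift 11: 3138428381104. −1: 3138428381103.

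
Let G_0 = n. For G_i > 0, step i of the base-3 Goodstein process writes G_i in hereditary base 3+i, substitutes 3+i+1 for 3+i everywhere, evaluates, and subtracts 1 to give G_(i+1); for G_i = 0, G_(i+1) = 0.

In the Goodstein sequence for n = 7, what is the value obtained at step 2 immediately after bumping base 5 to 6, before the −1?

i=0: 7 = 2·3 + 1 (b=3); 3→4: 2·4 + 1 = 9; 9−1 = 8
i=1: 8 = 2·4 (b=4); 4→5: 2·5 = 10; 10−1 = 9
i=2: 9 = 5 + 4 (b=5); 5→6: 6 + 4 = 10; 10−1 = 9

10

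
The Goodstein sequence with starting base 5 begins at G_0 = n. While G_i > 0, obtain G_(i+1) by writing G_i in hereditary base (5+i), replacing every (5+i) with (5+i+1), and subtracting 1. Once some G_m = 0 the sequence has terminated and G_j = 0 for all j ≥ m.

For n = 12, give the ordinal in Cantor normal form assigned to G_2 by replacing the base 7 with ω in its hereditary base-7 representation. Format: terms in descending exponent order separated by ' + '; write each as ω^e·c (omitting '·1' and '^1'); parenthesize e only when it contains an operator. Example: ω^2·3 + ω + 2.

ω·2

G_0=12  [base 5] 2·5 + 2  →[5↦6]→  2·6 + 2 = 14  −1 ⇒ G_1=13
G_1=13  [base 6] 2·6 + 1  →[6↦7]→  2·7 + 1 = 15  −1 ⇒ G_2=14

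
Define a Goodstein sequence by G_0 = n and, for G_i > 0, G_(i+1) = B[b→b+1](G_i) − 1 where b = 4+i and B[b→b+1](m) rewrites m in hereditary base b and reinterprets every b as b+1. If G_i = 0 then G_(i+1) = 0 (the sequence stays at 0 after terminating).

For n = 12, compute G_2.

15

G_0=12  [base 4] 3·4  →[4↦5]→  3·5 = 15  −1 ⇒ G_1=14
G_1=14  [base 5] 2·5 + 4  →[5↦6]→  2·6 + 4 = 16  −1 ⇒ G_2=15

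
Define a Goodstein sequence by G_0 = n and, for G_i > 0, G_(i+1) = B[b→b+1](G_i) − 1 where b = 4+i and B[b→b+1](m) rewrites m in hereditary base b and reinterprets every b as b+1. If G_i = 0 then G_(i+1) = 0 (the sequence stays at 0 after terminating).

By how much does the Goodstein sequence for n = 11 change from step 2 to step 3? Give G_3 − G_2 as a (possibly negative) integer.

1

11 —HB4→ 2·4 + 3 —bump→ 2·5 + 3 = 13 —(−1)→ 12
12 —HB5→ 2·5 + 2 —bump→ 2·6 + 2 = 14 —(−1)→ 13
13 —HB6→ 2·6 + 1 —bump→ 2·7 + 1 = 15 —(−1)→ 14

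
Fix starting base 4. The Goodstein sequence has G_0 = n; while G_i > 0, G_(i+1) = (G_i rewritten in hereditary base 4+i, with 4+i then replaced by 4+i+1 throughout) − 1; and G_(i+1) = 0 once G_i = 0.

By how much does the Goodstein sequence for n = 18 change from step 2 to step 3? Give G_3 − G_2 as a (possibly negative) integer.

12

[0] 18 ≡ 4^2 + 2 (base 4). Lift 5: 27. −1: 26.
[1] 26 ≡ 5^2 + 1 (base 5). Lift 6: 37. −1: 36.
[2] 36 ≡ 6^2 (base 6). Lift 7: 49. −1: 48.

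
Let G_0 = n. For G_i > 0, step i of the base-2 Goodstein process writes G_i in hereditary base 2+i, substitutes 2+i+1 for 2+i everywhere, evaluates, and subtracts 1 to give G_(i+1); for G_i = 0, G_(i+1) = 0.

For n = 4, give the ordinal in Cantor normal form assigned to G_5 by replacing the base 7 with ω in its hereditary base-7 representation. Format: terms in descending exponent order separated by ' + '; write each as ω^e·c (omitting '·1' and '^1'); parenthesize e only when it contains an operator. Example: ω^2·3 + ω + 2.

G_0=4  [base 2] 2^2  →[2↦3]→  3^3 = 27  −1 ⇒ G_1=26
G_1=26  [base 3] 2·3^2 + 2·3 + 2  →[3↦4]→  2·4^2 + 2·4 + 2 = 42  −1 ⇒ G_2=41
G_2=41  [base 4] 2·4^2 + 2·4 + 1  →[4↦5]→  2·5^2 + 2·5 + 1 = 61  −1 ⇒ G_3=60
G_3=60  [base 5] 2·5^2 + 2·5  →[5↦6]→  2·6^2 + 2·6 = 84  −1 ⇒ G_4=83
G_4=83  [base 6] 2·6^2 + 6 + 5  →[6↦7]→  2·7^2 + 7 + 5 = 110  −1 ⇒ G_5=109
G_5=109  [base 7] 2·7^2 + 7 + 4  →[7↦8]→  2·8^2 + 8 + 4 = 140  −1 ⇒ G_6=139

ω^2·2 + ω + 4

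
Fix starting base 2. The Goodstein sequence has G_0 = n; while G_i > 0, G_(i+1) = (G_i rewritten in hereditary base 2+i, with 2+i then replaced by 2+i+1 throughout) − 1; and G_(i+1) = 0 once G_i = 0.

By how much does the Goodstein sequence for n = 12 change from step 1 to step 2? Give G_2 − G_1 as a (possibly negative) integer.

958

[0] 12 ≡ 2^(2 + 1) + 2^2 (base 2). Lift 3: 108. −1: 107.
[1] 107 ≡ 3^(3 + 1) + 2·3^2 + 2·3 + 2 (base 3). Lift 4: 1066. −1: 1065.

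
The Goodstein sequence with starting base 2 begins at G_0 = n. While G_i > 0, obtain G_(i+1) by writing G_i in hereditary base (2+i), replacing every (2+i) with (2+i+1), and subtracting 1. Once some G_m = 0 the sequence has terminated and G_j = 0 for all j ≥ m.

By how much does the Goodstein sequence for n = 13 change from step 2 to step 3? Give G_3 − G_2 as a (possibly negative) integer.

base 2: 13 = 2^(2 + 1) + 2^2 + 1; at 3: 3^(3 + 1) + 3^3 + 1 = 109; next = 108
base 3: 108 = 3^(3 + 1) + 3^3; at 4: 4^(4 + 1) + 4^4 = 1280; next = 1279
base 4: 1279 = 4^(4 + 1) + 3·4^3 + 3·4^2 + 3·4 + 3; at 5: 5^(5 + 1) + 3·5^3 + 3·5^2 + 3·5 + 3 = 16093; next = 16092

14813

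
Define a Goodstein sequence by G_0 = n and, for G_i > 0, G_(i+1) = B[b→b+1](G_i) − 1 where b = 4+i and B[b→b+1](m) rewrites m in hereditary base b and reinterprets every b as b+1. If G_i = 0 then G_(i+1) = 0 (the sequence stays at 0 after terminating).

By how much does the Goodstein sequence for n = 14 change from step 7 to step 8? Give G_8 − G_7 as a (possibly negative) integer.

1

G_0=14  [base 4] 3·4 + 2  →[4↦5]→  3·5 + 2 = 17  −1 ⇒ G_1=16
G_1=16  [base 5] 3·5 + 1  →[5↦6]→  3·6 + 1 = 19  −1 ⇒ G_2=18
G_2=18  [base 6] 3·6  →[6↦7]→  3·7 = 21  −1 ⇒ G_3=20
G_3=20  [base 7] 2·7 + 6  →[7↦8]→  2·8 + 6 = 22  −1 ⇒ G_4=21
G_4=21  [base 8] 2·8 + 5  →[8↦9]→  2·9 + 5 = 23  −1 ⇒ G_5=22
G_5=22  [base 9] 2·9 + 4  →[9↦10]→  2·10 + 4 = 24  −1 ⇒ G_6=23
G_6=23  [base 10] 2·10 + 3  →[10↦11]→  2·11 + 3 = 25  −1 ⇒ G_7=24
G_7=24  [base 11] 2·11 + 2  →[11↦12]→  2·12 + 2 = 26  −1 ⇒ G_8=25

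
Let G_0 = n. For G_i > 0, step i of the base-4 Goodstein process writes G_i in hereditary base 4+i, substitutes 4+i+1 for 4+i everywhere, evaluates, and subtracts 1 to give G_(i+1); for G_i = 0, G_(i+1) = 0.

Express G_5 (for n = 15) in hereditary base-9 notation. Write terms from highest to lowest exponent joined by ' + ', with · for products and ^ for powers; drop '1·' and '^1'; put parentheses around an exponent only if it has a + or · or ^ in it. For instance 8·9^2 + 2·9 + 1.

[0] 15 ≡ 3·4 + 3 (base 4). Lift 5: 18. −1: 17.
[1] 17 ≡ 3·5 + 2 (base 5). Lift 6: 20. −1: 19.
[2] 19 ≡ 3·6 + 1 (base 6). Lift 7: 22. −1: 21.
[3] 21 ≡ 3·7 (base 7). Lift 8: 24. −1: 23.
[4] 23 ≡ 2·8 + 7 (base 8). Lift 9: 25. −1: 24.

2·9 + 6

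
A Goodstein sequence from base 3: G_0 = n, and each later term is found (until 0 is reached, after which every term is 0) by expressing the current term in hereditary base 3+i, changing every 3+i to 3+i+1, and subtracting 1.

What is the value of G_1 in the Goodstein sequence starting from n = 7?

G_0=7  [base 3] 2·3 + 1  →[3↦4]→  2·4 + 1 = 9  −1 ⇒ G_1=8
G_1=8  [base 4] 2·4  →[4↦5]→  2·5 = 10  −1 ⇒ G_2=9

8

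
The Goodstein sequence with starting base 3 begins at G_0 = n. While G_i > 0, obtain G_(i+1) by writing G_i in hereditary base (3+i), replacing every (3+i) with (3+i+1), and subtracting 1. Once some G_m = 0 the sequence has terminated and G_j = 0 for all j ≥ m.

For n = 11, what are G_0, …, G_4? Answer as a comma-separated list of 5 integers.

11, 17, 25, 35, 39

(0) 11|_3 = 3^2 + 2 ↦ 4^2 + 2|_4 = 18 ⇒ 17
(1) 17|_4 = 4^2 + 1 ↦ 5^2 + 1|_5 = 26 ⇒ 25
(2) 25|_5 = 5^2 ↦ 6^2|_6 = 36 ⇒ 35
(3) 35|_6 = 5·6 + 5 ↦ 5·7 + 5|_7 = 40 ⇒ 39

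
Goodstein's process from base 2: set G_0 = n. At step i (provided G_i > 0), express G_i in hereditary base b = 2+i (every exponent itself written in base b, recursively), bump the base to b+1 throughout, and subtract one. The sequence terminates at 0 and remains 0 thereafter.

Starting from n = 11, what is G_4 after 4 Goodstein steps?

11 —HB2→ 2^(2 + 1) + 2 + 1 —bump→ 3^(3 + 1) + 3 + 1 = 85 —(−1)→ 84
84 —HB3→ 3^(3 + 1) + 3 —bump→ 4^(4 + 1) + 4 = 1028 —(−1)→ 1027
1027 —HB4→ 4^(4 + 1) + 3 —bump→ 5^(5 + 1) + 3 = 15628 —(−1)→ 15627
15627 —HB5→ 5^(5 + 1) + 2 —bump→ 6^(6 + 1) + 2 = 279938 —(−1)→ 279937
279937 —HB6→ 6^(6 + 1) + 1 —bump→ 7^(7 + 1) + 1 = 5764802 —(−1)→ 5764801

279937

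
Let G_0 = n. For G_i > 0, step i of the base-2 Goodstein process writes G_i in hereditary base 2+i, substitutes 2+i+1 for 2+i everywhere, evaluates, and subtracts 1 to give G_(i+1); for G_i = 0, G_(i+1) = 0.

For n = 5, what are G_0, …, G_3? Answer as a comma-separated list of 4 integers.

5, 27, 255, 467

G_0 = 5. HB_2(5) = 2^2 + 1. Bump = 28. G_1 = 27.
G_1 = 27. HB_3(27) = 3^3. Bump = 256. G_2 = 255.
G_2 = 255. HB_4(255) = 3·4^3 + 3·4^2 + 3·4 + 3. Bump = 468. G_3 = 467.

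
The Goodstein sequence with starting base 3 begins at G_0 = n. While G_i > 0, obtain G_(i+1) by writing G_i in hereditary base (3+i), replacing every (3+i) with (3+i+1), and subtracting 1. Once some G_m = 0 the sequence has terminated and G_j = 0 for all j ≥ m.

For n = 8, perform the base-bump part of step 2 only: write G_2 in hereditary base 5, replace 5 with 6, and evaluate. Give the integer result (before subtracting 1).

G_0 = 8. HB_3(8) = 2·3 + 2. Bump = 10. G_1 = 9.
G_1 = 9. HB_4(9) = 2·4 + 1. Bump = 11. G_2 = 10.
G_2 = 10. HB_5(10) = 2·5. Bump = 12. G_3 = 11.

12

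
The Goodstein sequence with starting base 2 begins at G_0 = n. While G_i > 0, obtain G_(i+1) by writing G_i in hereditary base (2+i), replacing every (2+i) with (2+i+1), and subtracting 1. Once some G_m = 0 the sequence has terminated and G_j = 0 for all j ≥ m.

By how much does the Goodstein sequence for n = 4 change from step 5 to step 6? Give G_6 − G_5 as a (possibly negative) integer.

30

[0] 4 ≡ 2^2 (base 2). Lift 3: 27. −1: 26.
[1] 26 ≡ 2·3^2 + 2·3 + 2 (base 3). Lift 4: 42. −1: 41.
[2] 41 ≡ 2·4^2 + 2·4 + 1 (base 4). Lift 5: 61. −1: 60.
[3] 60 ≡ 2·5^2 + 2·5 (base 5). Lift 6: 84. −1: 83.
[4] 83 ≡ 2·6^2 + 6 + 5 (base 6). Lift 7: 110. −1: 109.
[5] 109 ≡ 2·7^2 + 7 + 4 (base 7). Lift 8: 140. −1: 139.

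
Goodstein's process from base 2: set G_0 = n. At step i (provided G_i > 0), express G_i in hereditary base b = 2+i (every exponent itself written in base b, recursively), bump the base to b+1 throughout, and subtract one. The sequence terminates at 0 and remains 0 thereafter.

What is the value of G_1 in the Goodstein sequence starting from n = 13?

108

step 0: 13 = 2^(2 + 1) + 2^2 + 1; sub 3 for 2: 3^(3 + 1) + 3^3 + 1; = 109; G_1 = 109−1 = 108
step 1: 108 = 3^(3 + 1) + 3^3; sub 4 for 3: 4^(4 + 1) + 4^4; = 1280; G_2 = 1280−1 = 1279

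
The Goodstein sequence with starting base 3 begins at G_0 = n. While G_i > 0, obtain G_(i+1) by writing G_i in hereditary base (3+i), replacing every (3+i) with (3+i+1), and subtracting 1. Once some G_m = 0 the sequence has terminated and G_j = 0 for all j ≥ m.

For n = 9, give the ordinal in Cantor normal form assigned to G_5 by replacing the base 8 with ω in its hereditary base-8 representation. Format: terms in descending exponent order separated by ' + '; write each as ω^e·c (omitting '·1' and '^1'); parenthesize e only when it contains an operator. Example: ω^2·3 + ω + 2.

ω·2 + 7

(0) 9|_3 = 3^2 ↦ 4^2|_4 = 16 ⇒ 15
(1) 15|_4 = 3·4 + 3 ↦ 3·5 + 3|_5 = 18 ⇒ 17
(2) 17|_5 = 3·5 + 2 ↦ 3·6 + 2|_6 = 20 ⇒ 19
(3) 19|_6 = 3·6 + 1 ↦ 3·7 + 1|_7 = 22 ⇒ 21
(4) 21|_7 = 3·7 ↦ 3·8|_8 = 24 ⇒ 23
(5) 23|_8 = 2·8 + 7 ↦ 2·9 + 7|_9 = 25 ⇒ 24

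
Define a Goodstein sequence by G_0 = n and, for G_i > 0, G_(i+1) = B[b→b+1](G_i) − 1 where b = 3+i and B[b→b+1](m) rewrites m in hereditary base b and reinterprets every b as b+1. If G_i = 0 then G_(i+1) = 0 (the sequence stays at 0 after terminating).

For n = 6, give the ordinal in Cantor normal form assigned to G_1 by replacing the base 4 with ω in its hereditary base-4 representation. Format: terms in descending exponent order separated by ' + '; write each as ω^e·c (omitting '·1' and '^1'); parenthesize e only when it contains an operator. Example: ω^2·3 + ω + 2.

ω + 3

G_0=6  [base 3] 2·3  →[3↦4]→  2·4 = 8  −1 ⇒ G_1=7
G_1=7  [base 4] 4 + 3  →[4↦5]→  5 + 3 = 8  −1 ⇒ G_2=7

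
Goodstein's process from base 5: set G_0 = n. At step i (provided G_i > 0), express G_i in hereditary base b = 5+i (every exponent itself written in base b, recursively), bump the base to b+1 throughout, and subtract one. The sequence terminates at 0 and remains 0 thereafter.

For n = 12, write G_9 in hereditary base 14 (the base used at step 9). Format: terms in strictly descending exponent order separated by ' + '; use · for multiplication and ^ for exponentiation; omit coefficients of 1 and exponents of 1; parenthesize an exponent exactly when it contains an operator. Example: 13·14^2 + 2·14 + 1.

G_0 = 12. HB_5(12) = 2·5 + 2. Bump = 14. G_1 = 13.
G_1 = 13. HB_6(13) = 2·6 + 1. Bump = 15. G_2 = 14.
G_2 = 14. HB_7(14) = 2·7. Bump = 16. G_3 = 15.
G_3 = 15. HB_8(15) = 8 + 7. Bump = 16. G_4 = 15.
G_4 = 15. HB_9(15) = 9 + 6. Bump = 16. G_5 = 15.
G_5 = 15. HB_10(15) = 10 + 5. Bump = 16. G_6 = 15.
G_6 = 15. HB_11(15) = 11 + 4. Bump = 16. G_7 = 15.
G_7 = 15. HB_12(15) = 12 + 3. Bump = 16. G_8 = 15.
G_8 = 15. HB_13(15) = 13 + 2. Bump = 16. G_9 = 15.

14 + 1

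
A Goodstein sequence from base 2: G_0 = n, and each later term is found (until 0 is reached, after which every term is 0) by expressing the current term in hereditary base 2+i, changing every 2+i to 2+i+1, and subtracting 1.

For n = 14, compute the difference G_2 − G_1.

1171

base 2: 14 = 2^(2 + 1) + 2^2 + 2; at 3: 3^(3 + 1) + 3^3 + 3 = 111; next = 110
base 3: 110 = 3^(3 + 1) + 3^3 + 2; at 4: 4^(4 + 1) + 4^4 + 2 = 1282; next = 1281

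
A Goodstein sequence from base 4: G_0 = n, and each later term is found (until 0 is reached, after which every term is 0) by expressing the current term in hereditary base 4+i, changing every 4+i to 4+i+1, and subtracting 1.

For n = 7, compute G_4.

[0] 7 ≡ 4 + 3 (base 4). Lift 5: 8. −1: 7.
[1] 7 ≡ 5 + 2 (base 5). Lift 6: 8. −1: 7.
[2] 7 ≡ 6 + 1 (base 6). Lift 7: 8. −1: 7.
[3] 7 ≡ 7 (base 7). Lift 8: 8. −1: 7.
[4] 7 ≡ 7 (base 8). Lift 9: 7. −1: 6.

7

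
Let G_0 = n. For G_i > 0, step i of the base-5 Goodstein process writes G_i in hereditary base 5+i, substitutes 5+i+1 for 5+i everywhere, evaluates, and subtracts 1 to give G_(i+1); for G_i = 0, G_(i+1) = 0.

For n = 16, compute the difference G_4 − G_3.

1

[0] 16 ≡ 3·5 + 1 (base 5). Lift 6: 19. −1: 18.
[1] 18 ≡ 3·6 (base 6). Lift 7: 21. −1: 20.
[2] 20 ≡ 2·7 + 6 (base 7). Lift 8: 22. −1: 21.
[3] 21 ≡ 2·8 + 5 (base 8). Lift 9: 23. −1: 22.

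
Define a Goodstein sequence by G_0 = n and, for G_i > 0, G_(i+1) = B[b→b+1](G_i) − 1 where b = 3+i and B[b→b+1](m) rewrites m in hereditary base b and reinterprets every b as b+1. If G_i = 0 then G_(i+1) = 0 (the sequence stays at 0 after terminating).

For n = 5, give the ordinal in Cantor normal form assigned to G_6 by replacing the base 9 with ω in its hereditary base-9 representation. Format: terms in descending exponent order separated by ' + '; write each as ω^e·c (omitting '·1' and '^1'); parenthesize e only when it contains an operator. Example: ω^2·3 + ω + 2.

i=0: 5 = 3 + 2 (b=3); 3→4: 4 + 2 = 6; 6−1 = 5
i=1: 5 = 4 + 1 (b=4); 4→5: 5 + 1 = 6; 6−1 = 5
i=2: 5 = 5 (b=5); 5→6: 6 = 6; 6−1 = 5
i=3: 5 = 5 (b=6); 6→7: 5 = 5; 5−1 = 4
i=4: 4 = 4 (b=7); 7→8: 4 = 4; 4−1 = 3
i=5: 3 = 3 (b=8); 8→9: 3 = 3; 3−1 = 2
i=6: 2 = 2 (b=9); 9→10: 2 = 2; 2−1 = 1

2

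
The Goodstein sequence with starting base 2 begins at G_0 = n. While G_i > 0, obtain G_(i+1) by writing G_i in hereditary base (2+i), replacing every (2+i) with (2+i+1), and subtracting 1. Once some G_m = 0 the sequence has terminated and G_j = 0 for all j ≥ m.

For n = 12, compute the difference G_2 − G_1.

i=0: 12 = 2^(2 + 1) + 2^2 (b=2); 2→3: 3^(3 + 1) + 3^3 = 108; 108−1 = 107
i=1: 107 = 3^(3 + 1) + 2·3^2 + 2·3 + 2 (b=3); 3→4: 4^(4 + 1) + 2·4^2 + 2·4 + 2 = 1066; 1066−1 = 1065

958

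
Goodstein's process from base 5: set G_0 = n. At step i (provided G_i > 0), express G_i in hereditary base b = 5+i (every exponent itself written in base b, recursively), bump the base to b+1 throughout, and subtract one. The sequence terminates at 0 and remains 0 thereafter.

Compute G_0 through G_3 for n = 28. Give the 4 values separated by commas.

i=0: 28 = 5^2 + 3 (b=5); 5→6: 6^2 + 3 = 39; 39−1 = 38
i=1: 38 = 6^2 + 2 (b=6); 6→7: 7^2 + 2 = 51; 51−1 = 50
i=2: 50 = 7^2 + 1 (b=7); 7→8: 8^2 + 1 = 65; 65−1 = 64

28, 38, 50, 64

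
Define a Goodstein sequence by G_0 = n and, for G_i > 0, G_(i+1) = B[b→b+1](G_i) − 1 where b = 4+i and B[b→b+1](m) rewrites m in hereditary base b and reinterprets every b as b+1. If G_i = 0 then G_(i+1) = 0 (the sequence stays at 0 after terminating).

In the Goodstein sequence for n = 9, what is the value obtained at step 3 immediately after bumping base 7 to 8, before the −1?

9 —HB4→ 2·4 + 1 —bump→ 2·5 + 1 = 11 —(−1)→ 10
10 —HB5→ 2·5 —bump→ 2·6 = 12 —(−1)→ 11
11 —HB6→ 6 + 5 —bump→ 7 + 5 = 12 —(−1)→ 11

12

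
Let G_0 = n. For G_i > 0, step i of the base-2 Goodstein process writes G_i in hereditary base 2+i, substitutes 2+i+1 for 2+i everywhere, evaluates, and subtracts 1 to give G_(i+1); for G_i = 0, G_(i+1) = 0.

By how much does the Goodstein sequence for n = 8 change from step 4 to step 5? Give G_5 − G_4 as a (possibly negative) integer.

[0] 8 ≡ 2^(2 + 1) (base 2). Lift 3: 81. −1: 80.
[1] 80 ≡ 2·3^3 + 2·3^2 + 2·3 + 2 (base 3). Lift 4: 554. −1: 553.
[2] 553 ≡ 2·4^4 + 2·4^2 + 2·4 + 1 (base 4). Lift 5: 6311. −1: 6310.
[3] 6310 ≡ 2·5^5 + 2·5^2 + 2·5 (base 5). Lift 6: 93396. −1: 93395.
[4] 93395 ≡ 2·6^6 + 2·6^2 + 6 + 5 (base 6). Lift 7: 1647196. −1: 1647195.

1553800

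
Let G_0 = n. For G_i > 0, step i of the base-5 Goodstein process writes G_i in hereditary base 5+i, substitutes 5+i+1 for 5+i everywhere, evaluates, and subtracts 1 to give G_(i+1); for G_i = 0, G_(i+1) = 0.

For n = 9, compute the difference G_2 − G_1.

0

step 0: 9 = 5 + 4; sub 6 for 5: 6 + 4; = 10; G_1 = 10−1 = 9
step 1: 9 = 6 + 3; sub 7 for 6: 7 + 3; = 10; G_2 = 10−1 = 9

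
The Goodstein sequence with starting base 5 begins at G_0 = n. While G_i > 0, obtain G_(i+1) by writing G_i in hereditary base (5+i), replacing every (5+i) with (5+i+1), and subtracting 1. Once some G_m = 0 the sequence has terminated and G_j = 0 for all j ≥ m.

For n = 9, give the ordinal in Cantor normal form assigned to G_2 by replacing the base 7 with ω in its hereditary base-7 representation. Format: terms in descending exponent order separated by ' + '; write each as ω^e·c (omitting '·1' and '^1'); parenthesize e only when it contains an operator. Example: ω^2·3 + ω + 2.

step 0: 9 = 5 + 4; sub 6 for 5: 6 + 4; = 10; G_1 = 10−1 = 9
step 1: 9 = 6 + 3; sub 7 for 6: 7 + 3; = 10; G_2 = 10−1 = 9

ω + 2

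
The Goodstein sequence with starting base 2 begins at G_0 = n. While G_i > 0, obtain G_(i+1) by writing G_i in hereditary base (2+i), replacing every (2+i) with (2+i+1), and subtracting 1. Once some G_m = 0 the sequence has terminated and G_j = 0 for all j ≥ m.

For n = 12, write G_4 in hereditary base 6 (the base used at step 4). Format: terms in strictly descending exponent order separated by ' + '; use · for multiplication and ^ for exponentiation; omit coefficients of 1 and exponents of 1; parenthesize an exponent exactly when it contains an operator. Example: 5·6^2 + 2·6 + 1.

G_0 = 12. HB_2(12) = 2^(2 + 1) + 2^2. Bump = 108. G_1 = 107.
G_1 = 107. HB_3(107) = 3^(3 + 1) + 2·3^2 + 2·3 + 2. Bump = 1066. G_2 = 1065.
G_2 = 1065. HB_4(1065) = 4^(4 + 1) + 2·4^2 + 2·4 + 1. Bump = 15686. G_3 = 15685.
G_3 = 15685. HB_5(15685) = 5^(5 + 1) + 2·5^2 + 2·5. Bump = 280020. G_4 = 280019.
G_4 = 280019. HB_6(280019) = 6^(6 + 1) + 2·6^2 + 6 + 5. Bump = 5764911. G_5 = 5764910.

6^(6 + 1) + 2·6^2 + 6 + 5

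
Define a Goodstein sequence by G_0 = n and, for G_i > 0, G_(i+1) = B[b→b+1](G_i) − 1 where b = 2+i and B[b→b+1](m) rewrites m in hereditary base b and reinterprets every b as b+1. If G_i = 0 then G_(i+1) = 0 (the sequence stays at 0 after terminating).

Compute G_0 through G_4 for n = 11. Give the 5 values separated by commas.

11, 84, 1027, 15627, 279937

G_0=11  [base 2] 2^(2 + 1) + 2 + 1  →[2↦3]→  3^(3 + 1) + 3 + 1 = 85  −1 ⇒ G_1=84
G_1=84  [base 3] 3^(3 + 1) + 3  →[3↦4]→  4^(4 + 1) + 4 = 1028  −1 ⇒ G_2=1027
G_2=1027  [base 4] 4^(4 + 1) + 3  →[4↦5]→  5^(5 + 1) + 3 = 15628  −1 ⇒ G_3=15627
G_3=15627  [base 5] 5^(5 + 1) + 2  →[5↦6]→  6^(6 + 1) + 2 = 279938  −1 ⇒ G_4=279937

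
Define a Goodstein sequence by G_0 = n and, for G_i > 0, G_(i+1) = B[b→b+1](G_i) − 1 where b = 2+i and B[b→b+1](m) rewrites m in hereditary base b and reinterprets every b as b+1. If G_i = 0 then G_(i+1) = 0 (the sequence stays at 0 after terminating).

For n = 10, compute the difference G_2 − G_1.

942

base 2: 10 = 2^(2 + 1) + 2; at 3: 3^(3 + 1) + 3 = 84; next = 83
base 3: 83 = 3^(3 + 1) + 2; at 4: 4^(4 + 1) + 2 = 1026; next = 1025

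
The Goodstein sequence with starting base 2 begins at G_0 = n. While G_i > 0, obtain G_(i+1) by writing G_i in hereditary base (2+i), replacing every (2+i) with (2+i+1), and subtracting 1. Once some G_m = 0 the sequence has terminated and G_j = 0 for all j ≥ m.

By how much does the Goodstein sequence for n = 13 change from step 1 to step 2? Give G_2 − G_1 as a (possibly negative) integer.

1171

step 0: 13 = 2^(2 + 1) + 2^2 + 1; sub 3 for 2: 3^(3 + 1) + 3^3 + 1; = 109; G_1 = 109−1 = 108
step 1: 108 = 3^(3 + 1) + 3^3; sub 4 for 3: 4^(4 + 1) + 4^4; = 1280; G_2 = 1280−1 = 1279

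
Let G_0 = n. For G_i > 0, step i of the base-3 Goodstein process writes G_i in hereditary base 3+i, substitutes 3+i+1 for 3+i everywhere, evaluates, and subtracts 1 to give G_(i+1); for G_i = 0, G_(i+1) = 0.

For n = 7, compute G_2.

G_0=7  [base 3] 2·3 + 1  →[3↦4]→  2·4 + 1 = 9  −1 ⇒ G_1=8
G_1=8  [base 4] 2·4  →[4↦5]→  2·5 = 10  −1 ⇒ G_2=9
G_2=9  [base 5] 5 + 4  →[5↦6]→  6 + 4 = 10  −1 ⇒ G_3=9

9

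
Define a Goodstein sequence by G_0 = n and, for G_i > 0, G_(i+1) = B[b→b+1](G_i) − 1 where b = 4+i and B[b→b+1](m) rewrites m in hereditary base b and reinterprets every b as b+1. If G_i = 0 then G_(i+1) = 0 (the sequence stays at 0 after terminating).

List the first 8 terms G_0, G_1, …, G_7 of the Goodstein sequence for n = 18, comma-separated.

step 0: 18 = 4^2 + 2; sub 5 for 4: 5^2 + 2; = 27; G_1 = 27−1 = 26
step 1: 26 = 5^2 + 1; sub 6 for 5: 6^2 + 1; = 37; G_2 = 37−1 = 36
step 2: 36 = 6^2; sub 7 for 6: 7^2; = 49; G_3 = 49−1 = 48
step 3: 48 = 6·7 + 6; sub 8 for 7: 6·8 + 6; = 54; G_4 = 54−1 = 53
step 4: 53 = 6·8 + 5; sub 9 for 8: 6·9 + 5; = 59; G_5 = 59−1 = 58
step 5: 58 = 6·9 + 4; sub 10 for 9: 6·10 + 4; = 64; G_6 = 64−1 = 63
step 6: 63 = 6·10 + 3; sub 11 for 10: 6·11 + 3; = 69; G_7 = 69−1 = 68

18, 26, 36, 48, 53, 58, 63, 68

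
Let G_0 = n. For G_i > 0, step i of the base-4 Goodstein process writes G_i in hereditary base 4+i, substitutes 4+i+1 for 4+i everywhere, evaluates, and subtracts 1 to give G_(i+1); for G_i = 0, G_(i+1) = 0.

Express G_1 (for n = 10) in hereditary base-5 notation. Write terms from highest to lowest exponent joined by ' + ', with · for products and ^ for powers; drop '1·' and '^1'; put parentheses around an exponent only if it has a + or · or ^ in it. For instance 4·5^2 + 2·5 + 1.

G_0=10  [base 4] 2·4 + 2  →[4↦5]→  2·5 + 2 = 12  −1 ⇒ G_1=11
G_1=11  [base 5] 2·5 + 1  →[5↦6]→  2·6 + 1 = 13  −1 ⇒ G_2=12

2·5 + 1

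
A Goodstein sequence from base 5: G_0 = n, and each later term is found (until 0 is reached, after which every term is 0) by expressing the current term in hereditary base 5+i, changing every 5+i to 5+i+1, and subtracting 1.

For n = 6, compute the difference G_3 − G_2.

-1

6 —HB5→ 5 + 1 —bump→ 6 + 1 = 7 —(−1)→ 6
6 —HB6→ 6 —bump→ 7 = 7 —(−1)→ 6
6 —HB7→ 6 —bump→ 6 = 6 —(−1)→ 5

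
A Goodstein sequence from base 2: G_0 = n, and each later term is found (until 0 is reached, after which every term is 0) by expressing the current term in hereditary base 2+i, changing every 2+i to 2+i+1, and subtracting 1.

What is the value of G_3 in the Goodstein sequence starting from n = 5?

G_0 = 5. HB_2(5) = 2^2 + 1. Bump = 28. G_1 = 27.
G_1 = 27. HB_3(27) = 3^3. Bump = 256. G_2 = 255.
G_2 = 255. HB_4(255) = 3·4^3 + 3·4^2 + 3·4 + 3. Bump = 468. G_3 = 467.
G_3 = 467. HB_5(467) = 3·5^3 + 3·5^2 + 3·5 + 2. Bump = 776. G_4 = 775.

467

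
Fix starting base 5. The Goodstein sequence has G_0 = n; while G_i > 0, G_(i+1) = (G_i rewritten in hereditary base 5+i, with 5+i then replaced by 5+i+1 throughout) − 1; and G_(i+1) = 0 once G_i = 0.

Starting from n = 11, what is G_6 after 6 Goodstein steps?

13

11 —HB5→ 2·5 + 1 —bump→ 2·6 + 1 = 13 —(−1)→ 12
12 —HB6→ 2·6 —bump→ 2·7 = 14 —(−1)→ 13
13 —HB7→ 7 + 6 —bump→ 8 + 6 = 14 —(−1)→ 13
13 —HB8→ 8 + 5 —bump→ 9 + 5 = 14 —(−1)→ 13
13 —HB9→ 9 + 4 —bump→ 10 + 4 = 14 —(−1)→ 13
13 —HB10→ 10 + 3 —bump→ 11 + 3 = 14 —(−1)→ 13
13 —HB11→ 11 + 2 —bump→ 12 + 2 = 14 —(−1)→ 13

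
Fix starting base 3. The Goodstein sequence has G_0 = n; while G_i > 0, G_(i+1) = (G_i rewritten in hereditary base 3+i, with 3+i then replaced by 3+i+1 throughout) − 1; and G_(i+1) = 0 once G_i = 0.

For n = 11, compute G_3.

35

step 0: 11 = 3^2 + 2; sub 4 for 3: 4^2 + 2; = 18; G_1 = 18−1 = 17
step 1: 17 = 4^2 + 1; sub 5 for 4: 5^2 + 1; = 26; G_2 = 26−1 = 25
step 2: 25 = 5^2; sub 6 for 5: 6^2; = 36; G_3 = 36−1 = 35
step 3: 35 = 5·6 + 5; sub 7 for 6: 5·7 + 5; = 40; G_4 = 40−1 = 39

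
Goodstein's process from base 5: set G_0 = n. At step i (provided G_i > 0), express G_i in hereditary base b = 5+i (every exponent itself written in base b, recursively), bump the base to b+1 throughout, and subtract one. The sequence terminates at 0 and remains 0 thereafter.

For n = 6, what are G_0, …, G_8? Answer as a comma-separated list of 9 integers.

6, 6, 6, 5, 4, 3, 2, 1, 0

(0) 6|_5 = 5 + 1 ↦ 6 + 1|_6 = 7 ⇒ 6
(1) 6|_6 = 6 ↦ 7|_7 = 7 ⇒ 6
(2) 6|_7 = 6 ↦ 6|_8 = 6 ⇒ 5
(3) 5|_8 = 5 ↦ 5|_9 = 5 ⇒ 4
(4) 4|_9 = 4 ↦ 4|_10 = 4 ⇒ 3
(5) 3|_10 = 3 ↦ 3|_11 = 3 ⇒ 2
(6) 2|_11 = 2 ↦ 2|_12 = 2 ⇒ 1
(7) 1|_12 = 1 ↦ 1|_13 = 1 ⇒ 0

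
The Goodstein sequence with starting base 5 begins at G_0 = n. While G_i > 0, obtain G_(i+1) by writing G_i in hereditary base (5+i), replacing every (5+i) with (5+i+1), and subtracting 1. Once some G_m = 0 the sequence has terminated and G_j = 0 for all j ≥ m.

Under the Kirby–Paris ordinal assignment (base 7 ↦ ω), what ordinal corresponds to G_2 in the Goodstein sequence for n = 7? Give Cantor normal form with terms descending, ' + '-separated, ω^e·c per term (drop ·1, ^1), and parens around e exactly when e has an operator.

ω

i=0: 7 = 5 + 2 (b=5); 5→6: 6 + 2 = 8; 8−1 = 7
i=1: 7 = 6 + 1 (b=6); 6→7: 7 + 1 = 8; 8−1 = 7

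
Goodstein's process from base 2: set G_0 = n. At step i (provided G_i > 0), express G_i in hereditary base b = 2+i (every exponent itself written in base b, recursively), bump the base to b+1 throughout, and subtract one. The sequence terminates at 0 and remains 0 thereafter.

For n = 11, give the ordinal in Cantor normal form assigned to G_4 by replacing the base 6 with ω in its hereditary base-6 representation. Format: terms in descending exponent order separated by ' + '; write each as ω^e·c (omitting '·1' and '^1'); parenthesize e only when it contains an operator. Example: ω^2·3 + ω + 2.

11 —HB2→ 2^(2 + 1) + 2 + 1 —bump→ 3^(3 + 1) + 3 + 1 = 85 —(−1)→ 84
84 —HB3→ 3^(3 + 1) + 3 —bump→ 4^(4 + 1) + 4 = 1028 —(−1)→ 1027
1027 —HB4→ 4^(4 + 1) + 3 —bump→ 5^(5 + 1) + 3 = 15628 —(−1)→ 15627
15627 —HB5→ 5^(5 + 1) + 2 —bump→ 6^(6 + 1) + 2 = 279938 —(−1)→ 279937
279937 —HB6→ 6^(6 + 1) + 1 —bump→ 7^(7 + 1) + 1 = 5764802 —(−1)→ 5764801

ω^(ω + 1) + 1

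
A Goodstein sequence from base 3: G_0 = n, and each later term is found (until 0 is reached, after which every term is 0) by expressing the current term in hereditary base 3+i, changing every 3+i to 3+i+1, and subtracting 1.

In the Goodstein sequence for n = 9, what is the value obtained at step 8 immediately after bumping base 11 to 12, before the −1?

i=0: 9 = 3^2 (b=3); 3→4: 4^2 = 16; 16−1 = 15
i=1: 15 = 3·4 + 3 (b=4); 4→5: 3·5 + 3 = 18; 18−1 = 17
i=2: 17 = 3·5 + 2 (b=5); 5→6: 3·6 + 2 = 20; 20−1 = 19
i=3: 19 = 3·6 + 1 (b=6); 6→7: 3·7 + 1 = 22; 22−1 = 21
i=4: 21 = 3·7 (b=7); 7→8: 3·8 = 24; 24−1 = 23
i=5: 23 = 2·8 + 7 (b=8); 8→9: 2·9 + 7 = 25; 25−1 = 24
i=6: 24 = 2·9 + 6 (b=9); 9→10: 2·10 + 6 = 26; 26−1 = 25
i=7: 25 = 2·10 + 5 (b=10); 10→11: 2·11 + 5 = 27; 27−1 = 26
i=8: 26 = 2·11 + 4 (b=11); 11→12: 2·12 + 4 = 28; 28−1 = 27

28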